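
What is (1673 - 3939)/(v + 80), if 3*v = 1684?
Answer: -3399/962 ≈ -3.5333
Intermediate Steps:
v = 1684/3 (v = (⅓)*1684 = 1684/3 ≈ 561.33)
(1673 - 3939)/(v + 80) = (1673 - 3939)/(1684/3 + 80) = -2266/1924/3 = -2266*3/1924 = -3399/962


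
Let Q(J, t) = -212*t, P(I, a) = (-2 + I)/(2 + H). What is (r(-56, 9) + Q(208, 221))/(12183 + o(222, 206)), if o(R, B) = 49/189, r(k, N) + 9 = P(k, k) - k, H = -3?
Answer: -1262169/328948 ≈ -3.8370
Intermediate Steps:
P(I, a) = 2 - I (P(I, a) = (-2 + I)/(2 - 3) = (-2 + I)/(-1) = (-2 + I)*(-1) = 2 - I)
r(k, N) = -7 - 2*k (r(k, N) = -9 + ((2 - k) - k) = -9 + (2 - 2*k) = -7 - 2*k)
o(R, B) = 7/27 (o(R, B) = 49*(1/189) = 7/27)
(r(-56, 9) + Q(208, 221))/(12183 + o(222, 206)) = ((-7 - 2*(-56)) - 212*221)/(12183 + 7/27) = ((-7 + 112) - 46852)/(328948/27) = (105 - 46852)*(27/328948) = -46747*27/328948 = -1262169/328948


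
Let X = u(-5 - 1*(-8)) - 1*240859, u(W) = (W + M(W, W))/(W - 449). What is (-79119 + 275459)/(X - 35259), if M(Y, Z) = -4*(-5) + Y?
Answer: -43783820/61574327 ≈ -0.71107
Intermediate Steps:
M(Y, Z) = 20 + Y
u(W) = (20 + 2*W)/(-449 + W) (u(W) = (W + (20 + W))/(W - 449) = (20 + 2*W)/(-449 + W))
X = -53711570/223 (X = 2*(10 + (-5 - 1*(-8)))/(-449 + (-5 - 1*(-8))) - 1*240859 = 2*(10 + (-5 + 8))/(-449 + (-5 + 8)) - 240859 = 2*(10 + 3)/(-449 + 3) - 240859 = 2*13/(-446) - 240859 = 2*(-1/446)*13 - 240859 = -13/223 - 240859 = -53711570/223 ≈ -2.4086e+5)
(-79119 + 275459)/(X - 35259) = (-79119 + 275459)/(-53711570/223 - 35259) = 196340/(-61574327/223) = 196340*(-223/61574327) = -43783820/61574327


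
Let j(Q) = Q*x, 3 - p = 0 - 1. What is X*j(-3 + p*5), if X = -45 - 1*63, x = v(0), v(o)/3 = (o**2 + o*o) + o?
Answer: 0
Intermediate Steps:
v(o) = 3*o + 6*o**2 (v(o) = 3*((o**2 + o*o) + o) = 3*((o**2 + o**2) + o) = 3*(2*o**2 + o) = 3*(o + 2*o**2) = 3*o + 6*o**2)
x = 0 (x = 3*0*(1 + 2*0) = 3*0*(1 + 0) = 3*0*1 = 0)
p = 4 (p = 3 - (0 - 1) = 3 - 1*(-1) = 3 + 1 = 4)
X = -108 (X = -45 - 63 = -108)
j(Q) = 0 (j(Q) = Q*0 = 0)
X*j(-3 + p*5) = -108*0 = 0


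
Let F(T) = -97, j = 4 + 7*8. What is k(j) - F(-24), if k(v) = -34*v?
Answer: -1943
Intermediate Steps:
j = 60 (j = 4 + 56 = 60)
k(j) - F(-24) = -34*60 - 1*(-97) = -2040 + 97 = -1943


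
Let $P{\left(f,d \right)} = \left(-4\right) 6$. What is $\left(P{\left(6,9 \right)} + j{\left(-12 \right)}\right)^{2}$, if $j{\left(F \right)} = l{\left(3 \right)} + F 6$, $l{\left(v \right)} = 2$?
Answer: $8836$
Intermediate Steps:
$j{\left(F \right)} = 2 + 6 F$ ($j{\left(F \right)} = 2 + F 6 = 2 + 6 F$)
$P{\left(f,d \right)} = -24$
$\left(P{\left(6,9 \right)} + j{\left(-12 \right)}\right)^{2} = \left(-24 + \left(2 + 6 \left(-12\right)\right)\right)^{2} = \left(-24 + \left(2 - 72\right)\right)^{2} = \left(-24 - 70\right)^{2} = \left(-94\right)^{2} = 8836$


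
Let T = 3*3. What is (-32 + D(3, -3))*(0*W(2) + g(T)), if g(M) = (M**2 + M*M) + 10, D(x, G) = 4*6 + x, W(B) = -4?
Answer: -860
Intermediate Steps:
T = 9
D(x, G) = 24 + x
g(M) = 10 + 2*M**2 (g(M) = (M**2 + M**2) + 10 = 2*M**2 + 10 = 10 + 2*M**2)
(-32 + D(3, -3))*(0*W(2) + g(T)) = (-32 + (24 + 3))*(0*(-4) + (10 + 2*9**2)) = (-32 + 27)*(0 + (10 + 2*81)) = -5*(0 + (10 + 162)) = -5*(0 + 172) = -5*172 = -860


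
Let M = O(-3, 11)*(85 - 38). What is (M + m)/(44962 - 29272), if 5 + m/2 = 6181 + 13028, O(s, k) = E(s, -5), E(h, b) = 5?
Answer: 12881/5230 ≈ 2.4629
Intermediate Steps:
O(s, k) = 5
m = 38408 (m = -10 + 2*(6181 + 13028) = -10 + 2*19209 = -10 + 38418 = 38408)
M = 235 (M = 5*(85 - 38) = 5*47 = 235)
(M + m)/(44962 - 29272) = (235 + 38408)/(44962 - 29272) = 38643/15690 = 38643*(1/15690) = 12881/5230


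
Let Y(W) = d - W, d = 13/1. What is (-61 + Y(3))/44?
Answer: -51/44 ≈ -1.1591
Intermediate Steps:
d = 13 (d = 13*1 = 13)
Y(W) = 13 - W
(-61 + Y(3))/44 = (-61 + (13 - 1*3))/44 = (-61 + (13 - 3))*(1/44) = (-61 + 10)*(1/44) = -51*1/44 = -51/44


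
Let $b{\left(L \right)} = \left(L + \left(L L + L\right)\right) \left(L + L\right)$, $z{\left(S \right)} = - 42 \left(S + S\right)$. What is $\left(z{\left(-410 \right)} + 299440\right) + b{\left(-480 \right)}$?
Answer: $-219928520$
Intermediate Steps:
$z{\left(S \right)} = - 84 S$ ($z{\left(S \right)} = - 42 \cdot 2 S = - 84 S$)
$b{\left(L \right)} = 2 L \left(L^{2} + 2 L\right)$ ($b{\left(L \right)} = \left(L + \left(L^{2} + L\right)\right) 2 L = \left(L + \left(L + L^{2}\right)\right) 2 L = \left(L^{2} + 2 L\right) 2 L = 2 L \left(L^{2} + 2 L\right)$)
$\left(z{\left(-410 \right)} + 299440\right) + b{\left(-480 \right)} = \left(\left(-84\right) \left(-410\right) + 299440\right) + 2 \left(-480\right)^{2} \left(2 - 480\right) = \left(34440 + 299440\right) + 2 \cdot 230400 \left(-478\right) = 333880 - 220262400 = -219928520$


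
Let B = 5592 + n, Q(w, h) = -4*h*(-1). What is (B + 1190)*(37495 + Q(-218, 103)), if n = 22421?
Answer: 1106998121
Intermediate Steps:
Q(w, h) = 4*h
B = 28013 (B = 5592 + 22421 = 28013)
(B + 1190)*(37495 + Q(-218, 103)) = (28013 + 1190)*(37495 + 4*103) = 29203*(37495 + 412) = 29203*37907 = 1106998121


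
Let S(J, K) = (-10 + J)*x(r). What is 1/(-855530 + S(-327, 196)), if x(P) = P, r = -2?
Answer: -1/854856 ≈ -1.1698e-6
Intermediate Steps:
S(J, K) = 20 - 2*J (S(J, K) = (-10 + J)*(-2) = 20 - 2*J)
1/(-855530 + S(-327, 196)) = 1/(-855530 + (20 - 2*(-327))) = 1/(-855530 + (20 + 654)) = 1/(-855530 + 674) = 1/(-854856) = -1/854856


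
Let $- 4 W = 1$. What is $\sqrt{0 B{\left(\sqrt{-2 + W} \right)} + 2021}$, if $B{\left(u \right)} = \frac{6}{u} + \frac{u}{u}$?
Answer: $\sqrt{2021} \approx 44.956$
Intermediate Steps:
$W = - \frac{1}{4}$ ($W = \left(- \frac{1}{4}\right) 1 = - \frac{1}{4} \approx -0.25$)
$B{\left(u \right)} = 1 + \frac{6}{u}$ ($B{\left(u \right)} = \frac{6}{u} + 1 = 1 + \frac{6}{u}$)
$\sqrt{0 B{\left(\sqrt{-2 + W} \right)} + 2021} = \sqrt{0 \frac{6 + \sqrt{-2 - \frac{1}{4}}}{\sqrt{-2 - \frac{1}{4}}} + 2021} = \sqrt{0 \frac{6 + \sqrt{- \frac{9}{4}}}{\sqrt{- \frac{9}{4}}} + 2021} = \sqrt{0 \frac{6 + \frac{3 i}{2}}{\frac{3}{2} i} + 2021} = \sqrt{0 - \frac{2 i}{3} \left(6 + \frac{3 i}{2}\right) + 2021} = \sqrt{0 \left(- \frac{2 i \left(6 + \frac{3 i}{2}\right)}{3}\right) + 2021} = \sqrt{0 + 2021} = \sqrt{2021}$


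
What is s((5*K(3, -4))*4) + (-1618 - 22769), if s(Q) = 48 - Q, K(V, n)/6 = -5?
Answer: -23739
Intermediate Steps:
K(V, n) = -30 (K(V, n) = 6*(-5) = -30)
s((5*K(3, -4))*4) + (-1618 - 22769) = (48 - 5*(-30)*4) + (-1618 - 22769) = (48 - (-150)*4) - 24387 = (48 - 1*(-600)) - 24387 = (48 + 600) - 24387 = 648 - 24387 = -23739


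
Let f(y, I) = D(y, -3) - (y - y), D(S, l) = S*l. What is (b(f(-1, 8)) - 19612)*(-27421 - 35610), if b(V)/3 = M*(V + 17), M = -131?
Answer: 1731587632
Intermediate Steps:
f(y, I) = -3*y (f(y, I) = y*(-3) - (y - y) = -3*y - 1*0 = -3*y + 0 = -3*y)
b(V) = -6681 - 393*V (b(V) = 3*(-131*(V + 17)) = 3*(-131*(17 + V)) = 3*(-2227 - 131*V) = -6681 - 393*V)
(b(f(-1, 8)) - 19612)*(-27421 - 35610) = ((-6681 - (-1179)*(-1)) - 19612)*(-27421 - 35610) = ((-6681 - 393*3) - 19612)*(-63031) = ((-6681 - 1179) - 19612)*(-63031) = (-7860 - 19612)*(-63031) = -27472*(-63031) = 1731587632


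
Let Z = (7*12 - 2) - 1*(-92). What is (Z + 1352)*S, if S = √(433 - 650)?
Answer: 1526*I*√217 ≈ 22479.0*I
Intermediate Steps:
S = I*√217 (S = √(-217) = I*√217 ≈ 14.731*I)
Z = 174 (Z = (84 - 2) + 92 = 82 + 92 = 174)
(Z + 1352)*S = (174 + 1352)*(I*√217) = 1526*(I*√217) = 1526*I*√217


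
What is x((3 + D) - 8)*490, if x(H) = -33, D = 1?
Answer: -16170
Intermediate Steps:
x((3 + D) - 8)*490 = -33*490 = -16170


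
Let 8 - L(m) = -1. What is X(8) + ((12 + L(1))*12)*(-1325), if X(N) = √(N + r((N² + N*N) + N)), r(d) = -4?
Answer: -333898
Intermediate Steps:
L(m) = 9 (L(m) = 8 - 1*(-1) = 8 + 1 = 9)
X(N) = √(-4 + N) (X(N) = √(N - 4) = √(-4 + N))
X(8) + ((12 + L(1))*12)*(-1325) = √(-4 + 8) + ((12 + 9)*12)*(-1325) = √4 + (21*12)*(-1325) = 2 + 252*(-1325) = 2 - 333900 = -333898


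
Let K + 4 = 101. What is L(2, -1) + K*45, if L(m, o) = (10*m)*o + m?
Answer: 4347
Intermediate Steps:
K = 97 (K = -4 + 101 = 97)
L(m, o) = m + 10*m*o (L(m, o) = 10*m*o + m = m + 10*m*o)
L(2, -1) + K*45 = 2*(1 + 10*(-1)) + 97*45 = 2*(1 - 10) + 4365 = 2*(-9) + 4365 = -18 + 4365 = 4347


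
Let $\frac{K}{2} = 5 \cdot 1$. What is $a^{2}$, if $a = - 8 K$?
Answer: $6400$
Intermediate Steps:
$K = 10$ ($K = 2 \cdot 5 \cdot 1 = 2 \cdot 5 = 10$)
$a = -80$ ($a = \left(-8\right) 10 = -80$)
$a^{2} = \left(-80\right)^{2} = 6400$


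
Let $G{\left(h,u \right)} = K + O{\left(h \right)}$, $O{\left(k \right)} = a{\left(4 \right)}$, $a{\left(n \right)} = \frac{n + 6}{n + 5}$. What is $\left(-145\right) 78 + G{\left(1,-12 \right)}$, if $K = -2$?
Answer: $- \frac{101798}{9} \approx -11311.0$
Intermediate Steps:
$a{\left(n \right)} = \frac{6 + n}{5 + n}$
$O{\left(k \right)} = \frac{10}{9}$ ($O{\left(k \right)} = \frac{6 + 4}{5 + 4} = \frac{1}{9} \cdot 10 = \frac{10}{9}$)
$G{\left(h,u \right)} = - \frac{8}{9}$ ($G{\left(h,u \right)} = -2 + \frac{10}{9} = - \frac{8}{9}$)
$\left(-145\right) 78 + G{\left(1,-12 \right)} = \left(-145\right) 78 - \frac{8}{9} = -11310 - \frac{8}{9} = - \frac{101798}{9}$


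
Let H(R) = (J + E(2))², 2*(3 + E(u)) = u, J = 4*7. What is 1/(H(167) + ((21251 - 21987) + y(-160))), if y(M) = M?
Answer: -1/220 ≈ -0.0045455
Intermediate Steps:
J = 28
E(u) = -3 + u/2
H(R) = 676 (H(R) = (28 + (-3 + (½)*2))² = (28 + (-3 + 1))² = (28 - 2)² = 26² = 676)
1/(H(167) + ((21251 - 21987) + y(-160))) = 1/(676 + ((21251 - 21987) - 160)) = 1/(676 + (-736 - 160)) = 1/(676 - 896) = 1/(-220) = -1/220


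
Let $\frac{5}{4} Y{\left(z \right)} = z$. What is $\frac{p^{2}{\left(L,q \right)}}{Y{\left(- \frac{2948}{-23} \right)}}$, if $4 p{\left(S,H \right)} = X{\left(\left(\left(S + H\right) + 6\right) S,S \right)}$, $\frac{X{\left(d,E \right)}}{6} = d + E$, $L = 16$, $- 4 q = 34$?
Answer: $\frac{870435}{737} \approx 1181.1$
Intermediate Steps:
$Y{\left(z \right)} = \frac{4 z}{5}$
$q = - \frac{17}{2}$ ($q = \left(- \frac{1}{4}\right) 34 = - \frac{17}{2} \approx -8.5$)
$X{\left(d,E \right)} = 6 E + 6 d$ ($X{\left(d,E \right)} = 6 \left(d + E\right) = 6 \left(E + d\right) = 6 E + 6 d$)
$p{\left(S,H \right)} = \frac{3 S}{2} + \frac{3 S \left(6 + H + S\right)}{2}$ ($p{\left(S,H \right)} = \frac{6 S + 6 \left(\left(S + H\right) + 6\right) S}{4} = \frac{6 S + 6 \left(\left(H + S\right) + 6\right) S}{4} = \frac{6 S + 6 \left(6 + H + S\right) S}{4} = \frac{6 S + 6 S \left(6 + H + S\right)}{4} = \frac{3 S}{2} + \frac{3 S \left(6 + H + S\right)}{2}$)
$\frac{p^{2}{\left(L,q \right)}}{Y{\left(- \frac{2948}{-23} \right)}} = \frac{\left(\frac{3}{2} \cdot 16 \left(7 - \frac{17}{2} + 16\right)\right)^{2}}{\frac{4}{5} \left(- \frac{2948}{-23}\right)} = \frac{\left(\frac{3}{2} \cdot 16 \cdot \frac{29}{2}\right)^{2}}{\frac{4}{5} \left(\left(-2948\right) \left(- \frac{1}{23}\right)\right)} = \frac{348^{2}}{\frac{4}{5} \cdot \frac{2948}{23}} = \frac{121104}{\frac{11792}{115}} = 121104 \cdot \frac{115}{11792} = \frac{870435}{737}$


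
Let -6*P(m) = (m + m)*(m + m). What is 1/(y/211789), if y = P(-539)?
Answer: -635367/581042 ≈ -1.0935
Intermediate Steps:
P(m) = -2*m²/3 (P(m) = -(m + m)*(m + m)/6 = -2*m*2*m/6 = -2*m²/3)
y = -581042/3 (y = -⅔*(-539)² = -⅔*290521 = -581042/3 ≈ -1.9368e+5)
1/(y/211789) = 1/(-581042/3/211789) = 1/(-581042/3*1/211789) = 1/(-581042/635367) = -635367/581042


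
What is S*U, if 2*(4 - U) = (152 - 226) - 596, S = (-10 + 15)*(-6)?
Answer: -10170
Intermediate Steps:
S = -30 (S = 5*(-6) = -30)
U = 339 (U = 4 - ((152 - 226) - 596)/2 = 4 - (-74 - 596)/2 = 4 - 1/2*(-670) = 4 + 335 = 339)
S*U = -30*339 = -10170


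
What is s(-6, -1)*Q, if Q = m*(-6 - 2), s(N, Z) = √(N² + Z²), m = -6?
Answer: 48*√37 ≈ 291.97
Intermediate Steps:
Q = 48 (Q = -6*(-6 - 2) = -6*(-8) = 48)
s(-6, -1)*Q = √((-6)² + (-1)²)*48 = √(36 + 1)*48 = √37*48 = 48*√37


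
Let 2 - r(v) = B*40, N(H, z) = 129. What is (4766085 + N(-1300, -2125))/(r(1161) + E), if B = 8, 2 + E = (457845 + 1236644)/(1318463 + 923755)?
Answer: -10686890822652/715815271 ≈ -14930.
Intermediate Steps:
E = -2789947/2242218 (E = -2 + (457845 + 1236644)/(1318463 + 923755) = -2 + 1694489/2242218 = -2789947/2242218 ≈ -1.2443)
r(v) = -318 (r(v) = 2 - 8*40 = 2 - 1*320 = 2 - 320 = -318)
(4766085 + N(-1300, -2125))/(r(1161) + E) = (4766085 + 129)/(-318 - 2789947/2242218) = 4766214/(-715815271/2242218) = 4766214*(-2242218/715815271) = -10686890822652/715815271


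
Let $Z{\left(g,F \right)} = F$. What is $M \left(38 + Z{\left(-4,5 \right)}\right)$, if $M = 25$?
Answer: $1075$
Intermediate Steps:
$M \left(38 + Z{\left(-4,5 \right)}\right) = 25 \left(38 + 5\right) = 25 \cdot 43 = 1075$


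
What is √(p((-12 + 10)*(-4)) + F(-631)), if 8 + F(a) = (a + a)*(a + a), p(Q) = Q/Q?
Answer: √1592637 ≈ 1262.0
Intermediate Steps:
p(Q) = 1
F(a) = -8 + 4*a² (F(a) = -8 + (a + a)*(a + a) = -8 + (2*a)*(2*a) = -8 + 4*a²)
√(p((-12 + 10)*(-4)) + F(-631)) = √(1 + (-8 + 4*(-631)²)) = √(1 + (-8 + 4*398161)) = √(1 + (-8 + 1592644)) = √(1 + 1592636) = √1592637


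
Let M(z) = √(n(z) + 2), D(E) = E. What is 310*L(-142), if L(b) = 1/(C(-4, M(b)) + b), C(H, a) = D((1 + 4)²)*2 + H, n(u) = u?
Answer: -155/48 ≈ -3.2292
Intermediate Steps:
M(z) = √(2 + z) (M(z) = √(z + 2) = √(2 + z))
C(H, a) = 50 + H (C(H, a) = (1 + 4)²*2 + H = 5²*2 + H = 25*2 + H = 50 + H)
L(b) = 1/(46 + b) (L(b) = 1/((50 - 4) + b) = 1/(46 + b))
310*L(-142) = 310/(46 - 142) = 310/(-96) = 310*(-1/96) = -155/48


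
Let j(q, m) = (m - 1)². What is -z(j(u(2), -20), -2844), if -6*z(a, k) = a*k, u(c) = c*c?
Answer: -209034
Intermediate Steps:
u(c) = c²
j(q, m) = (-1 + m)²
z(a, k) = -a*k/6
-z(j(u(2), -20), -2844) = -(-1)*(-1 - 20)²*(-2844)/6 = -(-1)*(-21)²*(-2844)/6 = -(-1)*441*(-2844)/6 = -1*209034 = -209034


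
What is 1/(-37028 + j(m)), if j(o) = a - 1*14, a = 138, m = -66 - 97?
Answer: -1/36904 ≈ -2.7097e-5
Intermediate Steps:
m = -163
j(o) = 124 (j(o) = 138 - 1*14 = 138 - 14 = 124)
1/(-37028 + j(m)) = 1/(-37028 + 124) = 1/(-36904) = -1/36904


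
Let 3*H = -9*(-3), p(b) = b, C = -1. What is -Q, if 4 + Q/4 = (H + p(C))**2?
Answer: -240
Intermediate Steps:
H = 9 (H = (-9*(-3))/3 = (1/3)*27 = 9)
Q = 240 (Q = -16 + 4*(9 - 1)**2 = -16 + 4*8**2 = -16 + 4*64 = -16 + 256 = 240)
-Q = -1*240 = -240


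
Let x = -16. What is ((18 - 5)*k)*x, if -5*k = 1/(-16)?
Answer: -13/5 ≈ -2.6000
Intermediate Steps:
k = 1/80 (k = -1/5/(-16) = -1/5*(-1/16) = 1/80 ≈ 0.012500)
((18 - 5)*k)*x = ((18 - 5)*(1/80))*(-16) = (13*(1/80))*(-16) = (13/80)*(-16) = -13/5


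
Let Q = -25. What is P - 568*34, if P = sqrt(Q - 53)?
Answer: -19312 + I*sqrt(78) ≈ -19312.0 + 8.8318*I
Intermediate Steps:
P = I*sqrt(78) (P = sqrt(-25 - 53) = sqrt(-78) = I*sqrt(78) ≈ 8.8318*I)
P - 568*34 = I*sqrt(78) - 568*34 = I*sqrt(78) - 142*136 = I*sqrt(78) - 19312 = -19312 + I*sqrt(78)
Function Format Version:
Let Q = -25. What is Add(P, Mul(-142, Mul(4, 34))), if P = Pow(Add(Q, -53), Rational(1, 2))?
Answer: Add(-19312, Mul(I, Pow(78, Rational(1, 2)))) ≈ Add(-19312., Mul(8.8318, I))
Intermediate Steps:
P = Mul(I, Pow(78, Rational(1, 2))) (P = Pow(Add(-25, -53), Rational(1, 2)) = Pow(-78, Rational(1, 2)) = Mul(I, Pow(78, Rational(1, 2))) ≈ Mul(8.8318, I))
Add(P, Mul(-142, Mul(4, 34))) = Add(Mul(I, Pow(78, Rational(1, 2))), Mul(-142, Mul(4, 34))) = Add(Mul(I, Pow(78, Rational(1, 2))), Mul(-142, 136)) = Add(Mul(I, Pow(78, Rational(1, 2))), -19312) = Add(-19312, Mul(I, Pow(78, Rational(1, 2))))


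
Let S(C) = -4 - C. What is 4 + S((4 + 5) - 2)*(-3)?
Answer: 37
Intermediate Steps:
4 + S((4 + 5) - 2)*(-3) = 4 + (-4 - ((4 + 5) - 2))*(-3) = 4 + (-4 - (9 - 2))*(-3) = 4 + (-4 - 1*7)*(-3) = 4 + (-4 - 7)*(-3) = 4 - 11*(-3) = 4 + 33 = 37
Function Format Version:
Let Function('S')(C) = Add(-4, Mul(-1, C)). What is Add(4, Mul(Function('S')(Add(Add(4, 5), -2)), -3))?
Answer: 37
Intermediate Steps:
Add(4, Mul(Function('S')(Add(Add(4, 5), -2)), -3)) = Add(4, Mul(Add(-4, Mul(-1, Add(Add(4, 5), -2))), -3)) = Add(4, Mul(Add(-4, Mul(-1, Add(9, -2))), -3)) = Add(4, Mul(Add(-4, Mul(-1, 7)), -3)) = Add(4, Mul(Add(-4, -7), -3)) = Add(4, Mul(-11, -3)) = Add(4, 33) = 37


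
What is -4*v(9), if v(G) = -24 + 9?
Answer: 60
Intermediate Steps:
v(G) = -15
-4*v(9) = -4*(-15) = 60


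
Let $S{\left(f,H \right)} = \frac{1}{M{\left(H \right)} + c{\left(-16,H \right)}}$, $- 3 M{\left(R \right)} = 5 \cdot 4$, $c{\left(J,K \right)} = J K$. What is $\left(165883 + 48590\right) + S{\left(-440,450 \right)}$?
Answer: $\frac{4636906257}{21620} \approx 2.1447 \cdot 10^{5}$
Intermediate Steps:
$M{\left(R \right)} = - \frac{20}{3}$ ($M{\left(R \right)} = - \frac{5 \cdot 4}{3} = \left(- \frac{1}{3}\right) 20 = - \frac{20}{3}$)
$S{\left(f,H \right)} = \frac{1}{- \frac{20}{3} - 16 H}$
$\left(165883 + 48590\right) + S{\left(-440,450 \right)} = \left(165883 + 48590\right) - \frac{3}{20 + 48 \cdot 450} = 214473 - \frac{3}{20 + 21600} = 214473 - \frac{3}{21620} = \frac{4636906257}{21620}$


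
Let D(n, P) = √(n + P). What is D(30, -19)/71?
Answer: √11/71 ≈ 0.046713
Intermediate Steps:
D(n, P) = √(P + n)
D(30, -19)/71 = √(-19 + 30)/71 = √11*(1/71) = √11/71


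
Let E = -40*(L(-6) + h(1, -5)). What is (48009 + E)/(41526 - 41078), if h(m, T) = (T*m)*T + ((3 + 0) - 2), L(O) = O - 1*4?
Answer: 6767/64 ≈ 105.73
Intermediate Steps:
L(O) = -4 + O (L(O) = O - 4 = -4 + O)
h(m, T) = 1 + m*T² (h(m, T) = m*T² + (3 - 2) = m*T² + 1 = 1 + m*T²)
E = -640 (E = -40*((-4 - 6) + (1 + 1*(-5)²)) = -40*(-10 + (1 + 1*25)) = -40*(-10 + (1 + 25)) = -40*(-10 + 26) = -40*16 = -640)
(48009 + E)/(41526 - 41078) = (48009 - 640)/(41526 - 41078) = 47369/448 = 47369*(1/448) = 6767/64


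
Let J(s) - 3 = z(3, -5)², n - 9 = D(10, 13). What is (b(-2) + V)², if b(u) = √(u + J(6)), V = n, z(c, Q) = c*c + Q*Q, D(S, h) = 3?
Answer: (12 + √1157)² ≈ 2117.4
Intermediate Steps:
n = 12 (n = 9 + 3 = 12)
z(c, Q) = Q² + c² (z(c, Q) = c² + Q² = Q² + c²)
V = 12
J(s) = 1159 (J(s) = 3 + ((-5)² + 3²)² = 3 + (25 + 9)² = 3 + 34² = 3 + 1156 = 1159)
b(u) = √(1159 + u) (b(u) = √(u + 1159) = √(1159 + u))
(b(-2) + V)² = (√(1159 - 2) + 12)² = (√1157 + 12)² = (12 + √1157)²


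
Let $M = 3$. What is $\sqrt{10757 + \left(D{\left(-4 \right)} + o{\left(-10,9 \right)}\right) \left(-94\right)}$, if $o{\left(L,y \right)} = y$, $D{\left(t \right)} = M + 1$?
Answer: $\sqrt{9535} \approx 97.647$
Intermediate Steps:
$D{\left(t \right)} = 4$ ($D{\left(t \right)} = 3 + 1 = 4$)
$\sqrt{10757 + \left(D{\left(-4 \right)} + o{\left(-10,9 \right)}\right) \left(-94\right)} = \sqrt{10757 + \left(4 + 9\right) \left(-94\right)} = \sqrt{10757 + 13 \left(-94\right)} = \sqrt{10757 - 1222} = \sqrt{9535}$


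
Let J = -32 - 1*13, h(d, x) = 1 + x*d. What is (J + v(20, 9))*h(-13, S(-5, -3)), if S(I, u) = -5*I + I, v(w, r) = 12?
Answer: 8547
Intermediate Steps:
S(I, u) = -4*I
h(d, x) = 1 + d*x
J = -45 (J = -32 - 13 = -45)
(J + v(20, 9))*h(-13, S(-5, -3)) = (-45 + 12)*(1 - (-52)*(-5)) = -33*(1 - 13*20) = -33*(1 - 260) = -33*(-259) = 8547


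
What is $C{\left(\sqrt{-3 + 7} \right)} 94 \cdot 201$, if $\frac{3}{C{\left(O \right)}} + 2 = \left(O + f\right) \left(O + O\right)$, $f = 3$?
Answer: $3149$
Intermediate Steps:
$C{\left(O \right)} = \frac{3}{-2 + 2 O \left(3 + O\right)}$ ($C{\left(O \right)} = \frac{3}{-2 + \left(O + 3\right) \left(O + O\right)} = \frac{3}{-2 + \left(3 + O\right) 2 O} = \frac{3}{-2 + 2 O \left(3 + O\right)}$)
$C{\left(\sqrt{-3 + 7} \right)} 94 \cdot 201 = \frac{3}{2 \left(-1 + \left(\sqrt{-3 + 7}\right)^{2} + 3 \sqrt{-3 + 7}\right)} 94 \cdot 201 = \frac{3}{2 \left(-1 + \left(\sqrt{4}\right)^{2} + 3 \sqrt{4}\right)} 94 \cdot 201 = \frac{3}{2 \left(-1 + 2^{2} + 3 \cdot 2\right)} 94 \cdot 201 = \frac{3}{2 \left(-1 + 4 + 6\right)} 94 \cdot 201 = \frac{3}{2 \cdot 9} \cdot 94 \cdot 201 = \frac{3}{2} \cdot \frac{1}{9} \cdot 94 \cdot 201 = \frac{1}{6} \cdot 94 \cdot 201 = \frac{47}{3} \cdot 201 = 3149$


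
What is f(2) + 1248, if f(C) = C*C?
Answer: 1252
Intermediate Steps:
f(C) = C²
f(2) + 1248 = 2² + 1248 = 4 + 1248 = 1252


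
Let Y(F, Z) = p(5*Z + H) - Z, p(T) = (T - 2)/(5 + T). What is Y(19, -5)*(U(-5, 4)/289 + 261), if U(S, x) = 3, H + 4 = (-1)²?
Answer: 10937640/6647 ≈ 1645.5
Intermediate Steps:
H = -3 (H = -4 + (-1)² = -4 + 1 = -3)
p(T) = (-2 + T)/(5 + T)
Y(F, Z) = -Z + (-5 + 5*Z)/(2 + 5*Z) (Y(F, Z) = (-2 + (5*Z - 3))/(5 + (5*Z - 3)) - Z = (-2 + (-3 + 5*Z))/(5 + (-3 + 5*Z)) - Z = (-5 + 5*Z)/(2 + 5*Z) - Z = -Z + (-5 + 5*Z)/(2 + 5*Z))
Y(19, -5)*(U(-5, 4)/289 + 261) = ((-5 - 5*(-5)² + 3*(-5))/(2 + 5*(-5)))*(3/289 + 261) = ((-5 - 5*25 - 15)/(2 - 25))*(3*(1/289) + 261) = ((-5 - 125 - 15)/(-23))*(3/289 + 261) = -1/23*(-145)*(75432/289) = (145/23)*(75432/289) = 10937640/6647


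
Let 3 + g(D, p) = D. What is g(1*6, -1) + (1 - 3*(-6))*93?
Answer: 1770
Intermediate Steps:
g(D, p) = -3 + D
g(1*6, -1) + (1 - 3*(-6))*93 = (-3 + 1*6) + (1 - 3*(-6))*93 = (-3 + 6) + (1 + 18)*93 = 3 + 19*93 = 3 + 1767 = 1770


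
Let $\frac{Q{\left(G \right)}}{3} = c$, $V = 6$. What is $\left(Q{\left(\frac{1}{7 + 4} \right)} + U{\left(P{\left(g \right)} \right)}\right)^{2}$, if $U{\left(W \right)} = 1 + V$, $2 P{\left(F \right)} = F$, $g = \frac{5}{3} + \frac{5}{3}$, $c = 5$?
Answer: $484$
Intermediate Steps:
$g = \frac{10}{3}$ ($g = 5 \cdot \frac{1}{3} + 5 \cdot \frac{1}{3} = \frac{5}{3} + \frac{5}{3} = \frac{10}{3} \approx 3.3333$)
$P{\left(F \right)} = \frac{F}{2}$
$Q{\left(G \right)} = 15$ ($Q{\left(G \right)} = 3 \cdot 5 = 15$)
$U{\left(W \right)} = 7$ ($U{\left(W \right)} = 1 + 6 = 7$)
$\left(Q{\left(\frac{1}{7 + 4} \right)} + U{\left(P{\left(g \right)} \right)}\right)^{2} = \left(15 + 7\right)^{2} = 22^{2} = 484$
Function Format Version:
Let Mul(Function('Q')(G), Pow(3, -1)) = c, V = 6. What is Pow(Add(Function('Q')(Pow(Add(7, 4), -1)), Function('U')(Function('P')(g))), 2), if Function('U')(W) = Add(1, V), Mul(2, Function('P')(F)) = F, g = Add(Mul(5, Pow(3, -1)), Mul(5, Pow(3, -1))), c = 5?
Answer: 484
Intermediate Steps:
g = Rational(10, 3) (g = Add(Mul(5, Rational(1, 3)), Mul(5, Rational(1, 3))) = Add(Rational(5, 3), Rational(5, 3)) = Rational(10, 3) ≈ 3.3333)
Function('P')(F) = Mul(Rational(1, 2), F)
Function('Q')(G) = 15 (Function('Q')(G) = Mul(3, 5) = 15)
Function('U')(W) = 7 (Function('U')(W) = Add(1, 6) = 7)
Pow(Add(Function('Q')(Pow(Add(7, 4), -1)), Function('U')(Function('P')(g))), 2) = Pow(Add(15, 7), 2) = Pow(22, 2) = 484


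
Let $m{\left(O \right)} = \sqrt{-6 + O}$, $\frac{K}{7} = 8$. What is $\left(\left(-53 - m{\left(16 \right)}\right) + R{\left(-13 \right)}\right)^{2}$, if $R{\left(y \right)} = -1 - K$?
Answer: $\left(110 + \sqrt{10}\right)^{2} \approx 12806.0$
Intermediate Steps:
$K = 56$ ($K = 7 \cdot 8 = 56$)
$R{\left(y \right)} = -57$ ($R{\left(y \right)} = -1 - 56 = -57$)
$\left(\left(-53 - m{\left(16 \right)}\right) + R{\left(-13 \right)}\right)^{2} = \left(\left(-53 - \sqrt{-6 + 16}\right) - 57\right)^{2} = \left(\left(-53 - \sqrt{10}\right) - 57\right)^{2} = \left(-110 - \sqrt{10}\right)^{2}$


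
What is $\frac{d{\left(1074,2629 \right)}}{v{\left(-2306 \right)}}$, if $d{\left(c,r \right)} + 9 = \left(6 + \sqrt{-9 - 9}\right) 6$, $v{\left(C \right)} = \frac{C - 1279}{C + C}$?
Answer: $\frac{41508}{1195} + \frac{27672 i \sqrt{2}}{1195} \approx 34.735 + 32.748 i$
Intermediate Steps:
$v{\left(C \right)} = \frac{-1279 + C}{2 C}$
$d{\left(c,r \right)} = 27 + 18 i \sqrt{2}$ ($d{\left(c,r \right)} = -9 + \left(6 + \sqrt{-9 - 9}\right) 6 = -9 + \left(6 + \sqrt{-18}\right) 6 = -9 + \left(6 + 3 i \sqrt{2}\right) 6 = -9 + \left(36 + 18 i \sqrt{2}\right) = 27 + 18 i \sqrt{2}$)
$\frac{d{\left(1074,2629 \right)}}{v{\left(-2306 \right)}} = \frac{27 + 18 i \sqrt{2}}{\frac{1}{2} \frac{1}{-2306} \left(-1279 - 2306\right)} = \frac{27 + 18 i \sqrt{2}}{\frac{1}{2} \left(- \frac{1}{2306}\right) \left(-3585\right)} = \frac{27 + 18 i \sqrt{2}}{\frac{3585}{4612}} = \left(27 + 18 i \sqrt{2}\right) \frac{4612}{3585} = \frac{41508}{1195} + \frac{27672 i \sqrt{2}}{1195}$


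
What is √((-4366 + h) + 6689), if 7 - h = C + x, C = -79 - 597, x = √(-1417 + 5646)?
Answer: √(3006 - √4229) ≈ 54.231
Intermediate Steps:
x = √4229 ≈ 65.031
C = -676
h = 683 - √4229 (h = 7 - (-676 + √4229) = 7 + (676 - √4229) = 683 - √4229 ≈ 617.97)
√((-4366 + h) + 6689) = √((-4366 + (683 - √4229)) + 6689) = √((-3683 - √4229) + 6689) = √(3006 - √4229)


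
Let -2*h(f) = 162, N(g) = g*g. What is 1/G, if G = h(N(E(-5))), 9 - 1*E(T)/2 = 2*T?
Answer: -1/81 ≈ -0.012346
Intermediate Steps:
E(T) = 18 - 4*T
N(g) = g²
h(f) = -81 (h(f) = -½*162 = -81)
G = -81
1/G = 1/(-81) = -1/81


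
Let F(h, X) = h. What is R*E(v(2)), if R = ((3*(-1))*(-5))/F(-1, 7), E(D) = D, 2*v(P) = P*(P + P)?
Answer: -60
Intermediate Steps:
v(P) = P**2 (v(P) = (P*(P + P))/2 = (P*(2*P))/2 = (2*P**2)/2 = P**2)
R = -15 (R = ((3*(-1))*(-5))/(-1) = -3*(-5)*(-1) = 15*(-1) = -15)
R*E(v(2)) = -15*2**2 = -15*4 = -60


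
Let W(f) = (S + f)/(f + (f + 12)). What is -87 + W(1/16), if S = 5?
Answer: -16797/194 ≈ -86.583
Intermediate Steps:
W(f) = (5 + f)/(12 + 2*f) (W(f) = (5 + f)/(f + (f + 12)) = (5 + f)/(f + (12 + f)) = (5 + f)/(12 + 2*f))
-87 + W(1/16) = -87 + (5 + 1/16)/(2*(6 + 1/16)) = -87 + (½)*(81/16)/(97/16) = -87 + (½)*(16/97)*(81/16) = -87 + 81/194 = -16797/194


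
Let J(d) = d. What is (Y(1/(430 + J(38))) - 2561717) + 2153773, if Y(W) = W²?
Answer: -89349526655/219024 ≈ -4.0794e+5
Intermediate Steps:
(Y(1/(430 + J(38))) - 2561717) + 2153773 = ((1/(430 + 38))² - 2561717) + 2153773 = ((1/468)² - 2561717) + 2153773 = (1/219024 - 2561717) + 2153773 = -561077504207/219024 + 2153773 = -89349526655/219024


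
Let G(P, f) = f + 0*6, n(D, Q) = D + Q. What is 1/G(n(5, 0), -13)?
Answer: -1/13 ≈ -0.076923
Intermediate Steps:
G(P, f) = f (G(P, f) = f + 0 = f)
1/G(n(5, 0), -13) = 1/(-13) = -1/13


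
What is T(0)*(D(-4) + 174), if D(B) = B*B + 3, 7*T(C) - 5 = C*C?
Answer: 965/7 ≈ 137.86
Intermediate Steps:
T(C) = 5/7 + C²/7 (T(C) = 5/7 + (C*C)/7 = 5/7 + C²/7)
D(B) = 3 + B² (D(B) = B² + 3 = 3 + B²)
T(0)*(D(-4) + 174) = (5/7 + (⅐)*0²)*((3 + (-4)²) + 174) = (5/7 + (⅐)*0)*((3 + 16) + 174) = (5/7 + 0)*(19 + 174) = (5/7)*193 = 965/7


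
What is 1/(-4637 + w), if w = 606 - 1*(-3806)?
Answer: -1/225 ≈ -0.0044444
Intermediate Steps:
w = 4412 (w = 606 + 3806 = 4412)
1/(-4637 + w) = 1/(-4637 + 4412) = 1/(-225) = -1/225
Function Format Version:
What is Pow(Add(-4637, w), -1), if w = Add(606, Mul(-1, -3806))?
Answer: Rational(-1, 225) ≈ -0.0044444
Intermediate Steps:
w = 4412 (w = Add(606, 3806) = 4412)
Pow(Add(-4637, w), -1) = Pow(Add(-4637, 4412), -1) = Pow(-225, -1) = Rational(-1, 225)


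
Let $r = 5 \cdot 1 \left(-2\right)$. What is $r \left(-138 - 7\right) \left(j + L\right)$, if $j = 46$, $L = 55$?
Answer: $146450$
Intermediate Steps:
$r = -10$ ($r = 5 \left(-2\right) = -10$)
$r \left(-138 - 7\right) \left(j + L\right) = - 10 \left(-138 - 7\right) \left(46 + 55\right) = - 10 \left(\left(-145\right) 101\right) = \left(-10\right) \left(-14645\right) = 146450$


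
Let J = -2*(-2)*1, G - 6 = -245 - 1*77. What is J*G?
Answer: -1264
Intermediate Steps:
G = -316 (G = 6 + (-245 - 1*77) = 6 + (-245 - 77) = 6 - 322 = -316)
J = 4 (J = 4*1 = 4)
J*G = 4*(-316) = -1264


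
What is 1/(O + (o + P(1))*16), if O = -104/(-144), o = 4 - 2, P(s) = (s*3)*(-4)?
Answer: -18/2867 ≈ -0.0062783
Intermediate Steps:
P(s) = -12*s (P(s) = (3*s)*(-4) = -12*s)
o = 2
O = 13/18 (O = -104*(-1/144) = 13/18 ≈ 0.72222)
1/(O + (o + P(1))*16) = 1/(13/18 + (2 - 12*1)*16) = 1/(13/18 + (2 - 12)*16) = 1/(13/18 - 10*16) = 1/(13/18 - 160) = 1/(-2867/18) = -18/2867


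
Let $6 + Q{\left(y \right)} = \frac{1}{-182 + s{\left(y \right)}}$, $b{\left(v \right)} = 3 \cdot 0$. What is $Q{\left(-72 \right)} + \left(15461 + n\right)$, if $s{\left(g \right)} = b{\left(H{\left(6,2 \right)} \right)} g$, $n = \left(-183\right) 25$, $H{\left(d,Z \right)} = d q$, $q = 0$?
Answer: $\frac{1980159}{182} \approx 10880.0$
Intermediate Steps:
$H{\left(d,Z \right)} = 0$ ($H{\left(d,Z \right)} = d 0 = 0$)
$n = -4575$
$b{\left(v \right)} = 0$
$s{\left(g \right)} = 0$ ($s{\left(g \right)} = 0 g = 0$)
$Q{\left(y \right)} = - \frac{1093}{182}$ ($Q{\left(y \right)} = -6 + \frac{1}{-182 + 0} = -6 + \frac{1}{-182} = -6 - \frac{1}{182} = - \frac{1093}{182}$)
$Q{\left(-72 \right)} + \left(15461 + n\right) = - \frac{1093}{182} + \left(15461 - 4575\right) = - \frac{1093}{182} + 10886 = \frac{1980159}{182}$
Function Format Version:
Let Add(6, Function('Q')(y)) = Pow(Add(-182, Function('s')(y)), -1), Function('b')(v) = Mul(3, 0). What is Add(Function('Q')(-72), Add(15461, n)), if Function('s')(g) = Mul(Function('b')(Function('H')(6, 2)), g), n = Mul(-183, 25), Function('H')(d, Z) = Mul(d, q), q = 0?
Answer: Rational(1980159, 182) ≈ 10880.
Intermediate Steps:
Function('H')(d, Z) = 0 (Function('H')(d, Z) = Mul(d, 0) = 0)
n = -4575
Function('b')(v) = 0
Function('s')(g) = 0 (Function('s')(g) = Mul(0, g) = 0)
Function('Q')(y) = Rational(-1093, 182) (Function('Q')(y) = Add(-6, Pow(Add(-182, 0), -1)) = Add(-6, Pow(-182, -1)) = Add(-6, Rational(-1, 182)) = Rational(-1093, 182))
Add(Function('Q')(-72), Add(15461, n)) = Add(Rational(-1093, 182), Add(15461, -4575)) = Add(Rational(-1093, 182), 10886) = Rational(1980159, 182)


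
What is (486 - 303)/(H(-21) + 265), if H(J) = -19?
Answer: 61/82 ≈ 0.74390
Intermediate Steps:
(486 - 303)/(H(-21) + 265) = (486 - 303)/(-19 + 265) = 183/246 = 183*(1/246) = 61/82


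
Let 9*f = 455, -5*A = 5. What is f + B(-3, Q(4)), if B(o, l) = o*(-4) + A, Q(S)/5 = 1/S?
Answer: 554/9 ≈ 61.556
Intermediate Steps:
A = -1 (A = -1/5*5 = -1)
Q(S) = 5/S
f = 455/9 (f = (1/9)*455 = 455/9 ≈ 50.556)
B(o, l) = -1 - 4*o (B(o, l) = o*(-4) - 1 = -4*o - 1 = -1 - 4*o)
f + B(-3, Q(4)) = 455/9 + (-1 - 4*(-3)) = 455/9 + (-1 + 12) = 455/9 + 11 = 554/9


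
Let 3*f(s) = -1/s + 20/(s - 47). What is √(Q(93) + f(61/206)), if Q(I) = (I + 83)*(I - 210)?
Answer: I*√7092925196866554/586881 ≈ 143.5*I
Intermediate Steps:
Q(I) = (-210 + I)*(83 + I) (Q(I) = (83 + I)*(-210 + I) = (-210 + I)*(83 + I))
f(s) = -1/(3*s) + 20/(3*(-47 + s)) (f(s) = (-1/s + 20/(s - 47))/3 = (-1/s + 20/(-47 + s))/3 = -1/(3*s) + 20/(3*(-47 + s)))
√(Q(93) + f(61/206)) = √((-17430 + 93² - 127*93) + (47 + 19*(61/206))/(3*((61/206))*(-47 + 61/206))) = √((-17430 + 8649 - 11811) + (47 + 19*(61*(1/206)))/(3*((61*(1/206)))*(-47 + 61*(1/206)))) = √(-20592 + (47 + 19*(61/206))/(3*(61/206)*(-47 + 61/206))) = √(-20592 + (⅓)*(206/61)*(47 + 1159/206)/(-9621/206)) = √(-20592 + (⅓)*(206/61)*(-206/9621)*(10841/206)) = √(-20592 - 2233246/1760643) = √(-36257393902/1760643) = I*√7092925196866554/586881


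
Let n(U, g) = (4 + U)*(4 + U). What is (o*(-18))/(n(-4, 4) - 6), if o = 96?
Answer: 288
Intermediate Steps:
n(U, g) = (4 + U)²
(o*(-18))/(n(-4, 4) - 6) = (96*(-18))/((4 - 4)² - 6) = -1728/(0² - 6) = -1728/(0 - 6) = -1728/(-6) = -1728*(-⅙) = 288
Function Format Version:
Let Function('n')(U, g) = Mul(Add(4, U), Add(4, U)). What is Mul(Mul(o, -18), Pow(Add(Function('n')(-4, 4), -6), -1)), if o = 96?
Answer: 288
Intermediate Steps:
Function('n')(U, g) = Pow(Add(4, U), 2)
Mul(Mul(o, -18), Pow(Add(Function('n')(-4, 4), -6), -1)) = Mul(Mul(96, -18), Pow(Add(Pow(Add(4, -4), 2), -6), -1)) = Mul(-1728, Pow(Add(Pow(0, 2), -6), -1)) = Mul(-1728, Pow(Add(0, -6), -1)) = Mul(-1728, Pow(-6, -1)) = Mul(-1728, Rational(-1, 6)) = 288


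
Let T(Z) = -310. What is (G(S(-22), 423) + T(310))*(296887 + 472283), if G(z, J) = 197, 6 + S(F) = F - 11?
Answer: -86916210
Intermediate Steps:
S(F) = -17 + F (S(F) = -6 + (F - 11) = -6 + (-11 + F) = -17 + F)
(G(S(-22), 423) + T(310))*(296887 + 472283) = (197 - 310)*(296887 + 472283) = -113*769170 = -86916210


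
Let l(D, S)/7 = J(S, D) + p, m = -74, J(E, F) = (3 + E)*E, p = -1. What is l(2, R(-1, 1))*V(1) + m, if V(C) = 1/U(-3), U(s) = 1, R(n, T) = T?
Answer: -53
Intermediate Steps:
J(E, F) = E*(3 + E)
l(D, S) = -7 + 7*S*(3 + S) (l(D, S) = 7*(S*(3 + S) - 1) = 7*(-1 + S*(3 + S)) = -7 + 7*S*(3 + S))
V(C) = 1 (V(C) = 1/1 = 1)
l(2, R(-1, 1))*V(1) + m = (-7 + 7*1*(3 + 1))*1 - 74 = (-7 + 7*1*4)*1 - 74 = (-7 + 28)*1 - 74 = 21*1 - 74 = 21 - 74 = -53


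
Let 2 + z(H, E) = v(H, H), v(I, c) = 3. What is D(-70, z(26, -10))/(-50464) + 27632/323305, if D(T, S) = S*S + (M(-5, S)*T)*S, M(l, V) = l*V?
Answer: 1280941193/16315263520 ≈ 0.078512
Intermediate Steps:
M(l, V) = V*l
z(H, E) = 1 (z(H, E) = -2 + 3 = 1)
D(T, S) = S**2 - 5*T*S**2 (D(T, S) = S*S + ((S*(-5))*T)*S = S**2 + ((-5*S)*T)*S = S**2 + (-5*S*T)*S = S**2 - 5*T*S**2)
D(-70, z(26, -10))/(-50464) + 27632/323305 = (1**2*(1 - 5*(-70)))/(-50464) + 27632/323305 = (1*(1 + 350))*(-1/50464) + 27632*(1/323305) = (1*351)*(-1/50464) + 27632/323305 = 351*(-1/50464) + 27632/323305 = -351/50464 + 27632/323305 = 1280941193/16315263520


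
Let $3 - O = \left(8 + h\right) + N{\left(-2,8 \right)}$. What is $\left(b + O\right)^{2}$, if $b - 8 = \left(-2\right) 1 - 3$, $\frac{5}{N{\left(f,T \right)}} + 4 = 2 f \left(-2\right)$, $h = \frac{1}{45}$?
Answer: $\frac{346921}{32400} \approx 10.707$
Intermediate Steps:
$h = \frac{1}{45} \approx 0.022222$
$N{\left(f,T \right)} = \frac{5}{-4 - 4 f}$ ($N{\left(f,T \right)} = \frac{5}{-4 + 2 f \left(-2\right)} = \frac{5}{-4 - 4 f}$)
$b = 3$ ($b = 8 - 5 = 3$)
$O = - \frac{1129}{180}$ ($O = 3 - \left(\left(8 + \frac{1}{45}\right) - \frac{5}{4 + 4 \left(-2\right)}\right) = 3 - \left(\frac{361}{45} - \frac{5}{4 - 8}\right) = 3 - \left(\frac{361}{45} - \frac{5}{-4}\right) = 3 - \left(\frac{361}{45} - - \frac{5}{4}\right) = 3 - \left(\frac{361}{45} + \frac{5}{4}\right) = 3 - \frac{1669}{180} = - \frac{1129}{180} \approx -6.2722$)
$\left(b + O\right)^{2} = \left(3 - \frac{1129}{180}\right)^{2} = \left(- \frac{589}{180}\right)^{2} = \frac{346921}{32400}$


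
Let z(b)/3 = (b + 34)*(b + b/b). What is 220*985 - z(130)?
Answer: 152248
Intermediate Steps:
z(b) = 3*(1 + b)*(34 + b) (z(b) = 3*((b + 34)*(b + b/b)) = 3*((34 + b)*(b + 1)) = 3*((34 + b)*(1 + b)) = 3*((1 + b)*(34 + b)) = 3*(1 + b)*(34 + b))
220*985 - z(130) = 220*985 - (102 + 3*130² + 105*130) = 216700 - (102 + 3*16900 + 13650) = 216700 - (102 + 50700 + 13650) = 216700 - 1*64452 = 216700 - 64452 = 152248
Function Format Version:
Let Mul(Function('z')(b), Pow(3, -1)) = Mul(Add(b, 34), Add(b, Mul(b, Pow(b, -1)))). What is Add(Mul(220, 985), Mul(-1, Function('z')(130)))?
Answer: 152248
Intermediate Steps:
Function('z')(b) = Mul(3, Add(1, b), Add(34, b)) (Function('z')(b) = Mul(3, Mul(Add(b, 34), Add(b, Mul(b, Pow(b, -1))))) = Mul(3, Mul(Add(34, b), Add(b, 1))) = Mul(3, Mul(Add(34, b), Add(1, b))) = Mul(3, Mul(Add(1, b), Add(34, b))) = Mul(3, Add(1, b), Add(34, b)))
Add(Mul(220, 985), Mul(-1, Function('z')(130))) = Add(Mul(220, 985), Mul(-1, Add(102, Mul(3, Pow(130, 2)), Mul(105, 130)))) = Add(216700, Mul(-1, Add(102, Mul(3, 16900), 13650))) = Add(216700, Mul(-1, Add(102, 50700, 13650))) = Add(216700, Mul(-1, 64452)) = Add(216700, -64452) = 152248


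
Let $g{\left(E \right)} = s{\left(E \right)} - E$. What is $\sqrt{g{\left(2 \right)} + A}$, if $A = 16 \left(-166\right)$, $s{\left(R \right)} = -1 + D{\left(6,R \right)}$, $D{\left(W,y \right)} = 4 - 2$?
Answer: $i \sqrt{2657} \approx 51.546 i$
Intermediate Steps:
$D{\left(W,y \right)} = 2$ ($D{\left(W,y \right)} = 4 - 2 = 2$)
$s{\left(R \right)} = 1$ ($s{\left(R \right)} = -1 + 2 = 1$)
$A = -2656$
$g{\left(E \right)} = 1 - E$
$\sqrt{g{\left(2 \right)} + A} = \sqrt{\left(1 - 2\right) - 2656} = \sqrt{-1 - 2656} = \sqrt{-2657} = i \sqrt{2657}$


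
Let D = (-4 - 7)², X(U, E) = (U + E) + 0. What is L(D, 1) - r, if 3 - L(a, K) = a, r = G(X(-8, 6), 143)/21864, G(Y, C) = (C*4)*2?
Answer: -322637/2733 ≈ -118.05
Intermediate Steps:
X(U, E) = E + U (X(U, E) = (E + U) + 0 = E + U)
G(Y, C) = 8*C (G(Y, C) = (4*C)*2 = 8*C)
r = 143/2733 (r = (8*143)/21864 = 1144*(1/21864) = 143/2733 ≈ 0.052323)
D = 121 (D = (-11)² = 121)
L(a, K) = 3 - a
L(D, 1) - r = (3 - 1*121) - 1*143/2733 = (3 - 121) - 143/2733 = -118 - 143/2733 = -322637/2733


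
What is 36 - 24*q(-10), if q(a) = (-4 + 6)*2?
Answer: -60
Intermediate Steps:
q(a) = 4 (q(a) = 2*2 = 4)
36 - 24*q(-10) = 36 - 24*4 = 36 - 96 = -60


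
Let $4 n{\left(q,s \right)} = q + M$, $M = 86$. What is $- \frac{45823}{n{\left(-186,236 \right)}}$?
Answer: $\frac{45823}{25} \approx 1832.9$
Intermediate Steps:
$n{\left(q,s \right)} = \frac{43}{2} + \frac{q}{4}$ ($n{\left(q,s \right)} = \frac{q + 86}{4} = \frac{86 + q}{4} = \frac{43}{2} + \frac{q}{4}$)
$- \frac{45823}{n{\left(-186,236 \right)}} = - \frac{45823}{\frac{43}{2} + \frac{1}{4} \left(-186\right)} = - \frac{45823}{\frac{43}{2} - \frac{93}{2}} = - \frac{45823}{-25} = \left(-45823\right) \left(- \frac{1}{25}\right) = \frac{45823}{25}$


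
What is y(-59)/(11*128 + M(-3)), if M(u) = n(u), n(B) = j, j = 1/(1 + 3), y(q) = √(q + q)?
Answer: 4*I*√118/5633 ≈ 0.0077137*I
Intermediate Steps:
y(q) = √2*√q (y(q) = √(2*q) = √2*√q)
j = ¼ (j = 1/4 = ¼ ≈ 0.25000)
n(B) = ¼
M(u) = ¼
y(-59)/(11*128 + M(-3)) = (√2*√(-59))/(11*128 + ¼) = (√2*(I*√59))/(1408 + ¼) = (I*√118)/(5633/4) = (I*√118)*(4/5633) = 4*I*√118/5633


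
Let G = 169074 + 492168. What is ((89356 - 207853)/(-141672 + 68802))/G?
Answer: 39499/16061568180 ≈ 2.4592e-6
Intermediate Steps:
G = 661242
((89356 - 207853)/(-141672 + 68802))/G = ((89356 - 207853)/(-141672 + 68802))/661242 = -118497/(-72870)*(1/661242) = -118497*(-1/72870)*(1/661242) = (39499/24290)*(1/661242) = 39499/16061568180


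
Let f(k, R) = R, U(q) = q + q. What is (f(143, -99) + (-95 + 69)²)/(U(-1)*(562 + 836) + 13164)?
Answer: 577/10368 ≈ 0.055652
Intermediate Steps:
U(q) = 2*q
(f(143, -99) + (-95 + 69)²)/(U(-1)*(562 + 836) + 13164) = (-99 + (-95 + 69)²)/((2*(-1))*(562 + 836) + 13164) = (-99 + (-26)²)/(-2*1398 + 13164) = (-99 + 676)/(-2796 + 13164) = 577/10368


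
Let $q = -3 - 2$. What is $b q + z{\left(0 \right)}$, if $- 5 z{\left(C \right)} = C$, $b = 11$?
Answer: $-55$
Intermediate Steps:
$z{\left(C \right)} = - \frac{C}{5}$
$q = -5$ ($q = -3 - 2 = -5$)
$b q + z{\left(0 \right)} = 11 \left(-5\right) - 0 = -55 + 0 = -55$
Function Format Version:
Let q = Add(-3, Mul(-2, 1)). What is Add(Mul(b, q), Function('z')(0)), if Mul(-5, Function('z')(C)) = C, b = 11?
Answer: -55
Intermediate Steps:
Function('z')(C) = Mul(Rational(-1, 5), C)
q = -5 (q = Add(-3, -2) = -5)
Add(Mul(b, q), Function('z')(0)) = Add(Mul(11, -5), Mul(Rational(-1, 5), 0)) = Add(-55, 0) = -55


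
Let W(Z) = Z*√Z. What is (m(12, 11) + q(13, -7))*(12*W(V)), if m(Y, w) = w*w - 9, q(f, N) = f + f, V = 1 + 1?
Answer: 3312*√2 ≈ 4683.9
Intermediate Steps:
V = 2
W(Z) = Z^(3/2)
q(f, N) = 2*f
m(Y, w) = -9 + w² (m(Y, w) = w² - 9 = -9 + w²)
(m(12, 11) + q(13, -7))*(12*W(V)) = ((-9 + 11²) + 2*13)*(12*2^(3/2)) = ((-9 + 121) + 26)*(12*(2*√2)) = (112 + 26)*(24*√2) = 138*(24*√2) = 3312*√2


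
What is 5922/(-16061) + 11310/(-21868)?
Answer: -155576103/175610974 ≈ -0.88591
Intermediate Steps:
5922/(-16061) + 11310/(-21868) = 5922*(-1/16061) + 11310*(-1/21868) = -5922/16061 - 5655/10934 = -155576103/175610974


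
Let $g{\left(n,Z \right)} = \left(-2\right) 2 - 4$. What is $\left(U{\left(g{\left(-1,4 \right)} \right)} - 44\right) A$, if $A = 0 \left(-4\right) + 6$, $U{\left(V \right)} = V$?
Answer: $-312$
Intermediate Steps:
$g{\left(n,Z \right)} = -8$ ($g{\left(n,Z \right)} = -4 - 4 = -8$)
$A = 6$ ($A = 0 + 6 = 6$)
$\left(U{\left(g{\left(-1,4 \right)} \right)} - 44\right) A = \left(-8 - 44\right) 6 = \left(-52\right) 6 = -312$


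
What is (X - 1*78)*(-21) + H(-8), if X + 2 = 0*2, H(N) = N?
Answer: 1672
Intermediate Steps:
X = -2 (X = -2 + 0*2 = -2 + 0 = -2)
(X - 1*78)*(-21) + H(-8) = (-2 - 1*78)*(-21) - 8 = (-2 - 78)*(-21) - 8 = -80*(-21) - 8 = 1680 - 8 = 1672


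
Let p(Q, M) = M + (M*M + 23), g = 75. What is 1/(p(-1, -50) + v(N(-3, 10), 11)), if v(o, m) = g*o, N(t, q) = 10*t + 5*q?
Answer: 1/3973 ≈ 0.00025170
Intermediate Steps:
N(t, q) = 5*q + 10*t
v(o, m) = 75*o
p(Q, M) = 23 + M + M**2 (p(Q, M) = M + (M**2 + 23) = M + (23 + M**2) = 23 + M + M**2)
1/(p(-1, -50) + v(N(-3, 10), 11)) = 1/((23 - 50 + (-50)**2) + 75*(5*10 + 10*(-3))) = 1/((23 - 50 + 2500) + 75*(50 - 30)) = 1/(2473 + 75*20) = 1/(2473 + 1500) = 1/3973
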